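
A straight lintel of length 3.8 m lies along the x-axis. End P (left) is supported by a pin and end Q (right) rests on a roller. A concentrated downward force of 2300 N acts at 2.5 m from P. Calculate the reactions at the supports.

P_x = 0, P_y = 786.8 N, Q_y = 1513 N

ΣM about P: Q_y·3.8 − 2300·2.5 = 0 → Q_y = 5750/3.8 = 1513.16 ≈ 1513 N.
ΣF_y = 0: P_y + 1513.16 − 2300 = 0 → P_y = 786.8 N.
ΣF_x = 0: no horizontal applied forces, so P_x = 0.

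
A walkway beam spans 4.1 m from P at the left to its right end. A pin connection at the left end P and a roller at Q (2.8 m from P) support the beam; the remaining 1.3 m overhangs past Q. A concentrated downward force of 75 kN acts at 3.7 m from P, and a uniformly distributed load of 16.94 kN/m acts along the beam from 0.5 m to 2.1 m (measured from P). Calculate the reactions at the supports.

Resultant of the distributed load: 16.94 × 1.6 = 27.104 kN at 1.3 m from P.
Taking moments about P: Q_y·2.8 − 75·3.7 − (16.94·1.6)·1.3 = 0 → Q_y = 312.7352/2.8 = 111.691 ≈ 111.7 kN.
ΣF_y = 0: P_y + 111.691 − 75 − 16.94·1.6 = 0 → P_y = -9.587 kN.
ΣF_x = 0: no horizontal applied forces, so P_x = 0.

P_x = 0, P_y = -9.587 kN, Q_y = 111.7 kN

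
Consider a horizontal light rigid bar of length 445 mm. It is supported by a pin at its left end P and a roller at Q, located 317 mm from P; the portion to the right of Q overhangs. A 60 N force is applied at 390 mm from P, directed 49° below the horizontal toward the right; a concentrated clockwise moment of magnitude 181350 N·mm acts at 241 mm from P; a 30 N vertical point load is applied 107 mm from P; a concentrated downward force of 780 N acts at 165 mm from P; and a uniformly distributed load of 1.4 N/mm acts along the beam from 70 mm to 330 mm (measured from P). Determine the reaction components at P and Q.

Resultant of the distributed load: 1.4 × 260 = 364 N at 200 mm from P.
ΣM about P: Q_y·317 − 60·sin49°·390 − 181350 − 30·107 − 780·165 − (1.4·260)·200 = 0 → Q_y = 403720/317 = 1273.56 ≈ 1274 N.
ΣF_y = 0: P_y + 1273.56 − 60·sin49° − 30 − 780 − 1.4·260 = 0 → P_y = -54.28 N.
ΣF_x = 0: P_x + 60·cos49° = 0 → P_x = -39.36 N.

P_x = -39.36 N, P_y = -54.28 N, Q_y = 1274 N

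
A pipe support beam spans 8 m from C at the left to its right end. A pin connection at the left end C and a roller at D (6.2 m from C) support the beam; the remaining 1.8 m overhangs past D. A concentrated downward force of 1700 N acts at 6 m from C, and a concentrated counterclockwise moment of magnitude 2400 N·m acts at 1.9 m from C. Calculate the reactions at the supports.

Taking moments about C: D_y·6.2 − 1700·6 + 2400 = 0 → D_y = 7800/6.2 = 1258.06 ≈ 1258 N.
ΣF_y = 0: C_y + 1258.06 − 1700 = 0 → C_y = 441.9 N.
ΣF_x = 0: no horizontal applied forces, so C_x = 0.

C_x = 0, C_y = 441.9 N, D_y = 1258 N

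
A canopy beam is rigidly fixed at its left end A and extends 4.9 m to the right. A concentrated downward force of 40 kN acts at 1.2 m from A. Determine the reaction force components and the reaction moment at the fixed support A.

ΣF_x = 0: A_x = 0.
ΣF_y = 0: A_y − 40 = 0 → A_y = 40.00 kN.
ΣM about A: M_A − 40·1.2 = 0 → M_A = 48.00 kN·m.

A_x = 0, A_y = 40.00 kN, M_A = 48.00 kN·m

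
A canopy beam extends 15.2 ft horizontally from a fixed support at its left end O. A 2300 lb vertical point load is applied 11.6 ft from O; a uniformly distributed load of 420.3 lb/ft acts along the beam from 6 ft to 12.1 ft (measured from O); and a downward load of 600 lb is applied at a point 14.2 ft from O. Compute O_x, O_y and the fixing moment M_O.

Resultant of the distributed load: 420.3 × 6.1 = 2563.83 lb at 9.05 ft from O.
ΣF_x = 0: O_x = 0.
ΣF_y = 0: O_y − 2300 − 420.3·6.1 − 600 = 0 → O_y = 5464 lb.
ΣM about O: M_O − 2300·11.6 − (420.3·6.1)·9.05 − 600·14.2 = 0 → M_O = 58400 lb·ft.

O_x = 0, O_y = 5464 lb, M_O = 58400 lb·ft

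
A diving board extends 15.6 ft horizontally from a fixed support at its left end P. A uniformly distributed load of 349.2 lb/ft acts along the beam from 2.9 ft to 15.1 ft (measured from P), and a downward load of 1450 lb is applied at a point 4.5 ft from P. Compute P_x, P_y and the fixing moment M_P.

Resultant of the distributed load: 349.2 × 12.2 = 4260.24 lb at 9 ft from P.
ΣF_x = 0: P_x = 0.
ΣF_y = 0: P_y − 349.2·12.2 − 1450 = 0 → P_y = 5710 lb.
ΣM about P: M_P − (349.2·12.2)·9 − 1450·4.5 = 0 → M_P = 44870 lb·ft.

P_x = 0, P_y = 5710 lb, M_P = 44870 lb·ft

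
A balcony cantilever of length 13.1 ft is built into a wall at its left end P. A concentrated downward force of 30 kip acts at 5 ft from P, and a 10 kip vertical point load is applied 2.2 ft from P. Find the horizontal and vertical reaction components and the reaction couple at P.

P_x = 0, P_y = 40.00 kip, M_P = 172.0 kip·ft

ΣF_x = 0: P_x = 0.
ΣF_y = 0: P_y − 30 − 10 = 0 → P_y = 40.00 kip.
ΣM about P: M_P − 30·5 − 10·2.2 = 0 → M_P = 172.0 kip·ft.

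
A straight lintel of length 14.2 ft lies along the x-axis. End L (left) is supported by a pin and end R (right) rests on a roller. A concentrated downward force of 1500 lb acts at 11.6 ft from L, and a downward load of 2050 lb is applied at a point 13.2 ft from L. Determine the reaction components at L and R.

L_x = 0, L_y = 419.0 lb, R_y = 3131 lb

Moments about L: R_y·14.2 − 1500·11.6 − 2050·13.2 = 0 → R_y = 44460/14.2 = 3130.99 ≈ 3131 lb.
ΣF_y = 0: L_y + 3130.99 − 1500 − 2050 = 0 → L_y = 419.0 lb.
ΣF_x = 0: no horizontal applied forces, so L_x = 0.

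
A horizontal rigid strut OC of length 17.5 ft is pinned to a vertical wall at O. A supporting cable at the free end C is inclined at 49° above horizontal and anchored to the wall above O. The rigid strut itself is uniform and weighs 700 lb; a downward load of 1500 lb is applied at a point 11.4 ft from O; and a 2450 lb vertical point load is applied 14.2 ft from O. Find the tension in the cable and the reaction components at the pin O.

T = 4393 lb, O_x = 2882 lb, O_y = 1335 lb

ΣM about O: T·sin49°·17.5 − 700·8.75 − 1500·11.4 − 2450·14.2 = 0 → T = 58015/(17.5·0.75471) = 4392.6 ≈ 4393 lb.
ΣF_x = 0: O_x − T·cos49° = 0 → O_x = 4392.6 × 0.656059 = 2882 lb.
ΣF_y = 0: O_y + T·sin49° − 700 − 1500 − 2450 = 0 → O_y = 4650 − 4392.6 × 0.75471 = 1335 lb.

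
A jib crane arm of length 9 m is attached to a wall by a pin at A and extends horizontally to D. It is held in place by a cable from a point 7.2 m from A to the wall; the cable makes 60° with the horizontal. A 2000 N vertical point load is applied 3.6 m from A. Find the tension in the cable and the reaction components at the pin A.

T = 1155 N, A_x = 577.4 N, A_y = 1000 N

ΣM about A: T·sin60°·7.2 − 2000·3.6 = 0 → T = 7200/(7.2·0.866025) = 1154.7 ≈ 1155 N.
ΣF_x = 0: A_x − T·cos60° = 0 → A_x = 1154.7 × 0.5 = 577.4 N.
ΣF_y = 0: A_y + T·sin60° − 2000 = 0 → A_y = 2000 − 1154.7 × 0.866025 = 1000 N.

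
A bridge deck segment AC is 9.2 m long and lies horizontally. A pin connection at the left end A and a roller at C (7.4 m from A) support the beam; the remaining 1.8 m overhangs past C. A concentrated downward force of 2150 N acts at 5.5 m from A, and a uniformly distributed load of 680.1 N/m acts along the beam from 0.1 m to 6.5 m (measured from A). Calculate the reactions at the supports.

Resultant of the distributed load: 680.1 × 6.4 = 4352.64 N at 3.3 m from A.
Taking moments about A: C_y·7.4 − 2150·5.5 − (680.1·6.4)·3.3 = 0 → C_y = 26188.712/7.4 = 3539.02 ≈ 3539 N.
ΣF_y = 0: A_y + 3539.02 − 2150 − 680.1·6.4 = 0 → A_y = 2964 N.
ΣF_x = 0: no horizontal applied forces, so A_x = 0.

A_x = 0, A_y = 2964 N, C_y = 3539 N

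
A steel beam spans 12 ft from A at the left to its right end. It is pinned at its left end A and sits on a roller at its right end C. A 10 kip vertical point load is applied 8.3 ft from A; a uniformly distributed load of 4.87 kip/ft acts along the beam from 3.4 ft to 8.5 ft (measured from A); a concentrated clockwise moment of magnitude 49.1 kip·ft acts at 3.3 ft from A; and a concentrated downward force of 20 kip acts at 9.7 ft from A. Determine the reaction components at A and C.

A_x = 0, A_y = 15.35 kip, C_y = 39.49 kip

Resultant of the distributed load: 4.87 × 5.1 = 24.837 kip at 5.95 ft from A.
Taking moments about A: C_y·12 − 10·8.3 − (4.87·5.1)·5.95 − 49.1 − 20·9.7 = 0 → C_y = 473.88015/12 = 39.49 kip.
ΣF_y = 0: A_y + 39.49 − 10 − 4.87·5.1 − 20 = 0 → A_y = 15.35 kip.
ΣF_x = 0: no horizontal applied forces, so A_x = 0.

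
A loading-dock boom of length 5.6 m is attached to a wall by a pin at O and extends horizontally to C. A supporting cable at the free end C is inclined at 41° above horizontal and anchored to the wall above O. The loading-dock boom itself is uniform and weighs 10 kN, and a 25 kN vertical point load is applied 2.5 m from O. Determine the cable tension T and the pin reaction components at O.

ΣM about O: T·sin41°·5.6 − 10·2.8 − 25·2.5 = 0 → T = 90.5/(5.6·0.656059) = 24.633 ≈ 24.63 kN.
ΣF_x = 0: O_x − T·cos41° = 0 → O_x = 24.633 × 0.75471 = 18.59 kN.
ΣF_y = 0: O_y + T·sin41° − 10 − 25 = 0 → O_y = 35 − 24.633 × 0.656059 = 18.84 kN.

T = 24.63 kN, O_x = 18.59 kN, O_y = 18.84 kN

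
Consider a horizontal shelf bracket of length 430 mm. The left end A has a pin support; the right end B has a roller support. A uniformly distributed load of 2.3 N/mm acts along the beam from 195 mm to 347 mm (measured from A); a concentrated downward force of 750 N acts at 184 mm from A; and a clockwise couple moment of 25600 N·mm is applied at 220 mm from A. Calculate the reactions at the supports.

A_x = 0, A_y = 498.8 N, B_y = 600.8 N

Resultant of the distributed load: 2.3 × 152 = 349.6 N at 271 mm from A.
ΣM about A: B_y·430 − (2.3·152)·271 − 750·184 − 25600 = 0 → B_y = 258341.6/430 = 600.794 ≈ 600.8 N.
ΣF_y = 0: A_y + 600.794 − 2.3·152 − 750 = 0 → A_y = 498.8 N.
ΣF_x = 0: no horizontal applied forces, so A_x = 0.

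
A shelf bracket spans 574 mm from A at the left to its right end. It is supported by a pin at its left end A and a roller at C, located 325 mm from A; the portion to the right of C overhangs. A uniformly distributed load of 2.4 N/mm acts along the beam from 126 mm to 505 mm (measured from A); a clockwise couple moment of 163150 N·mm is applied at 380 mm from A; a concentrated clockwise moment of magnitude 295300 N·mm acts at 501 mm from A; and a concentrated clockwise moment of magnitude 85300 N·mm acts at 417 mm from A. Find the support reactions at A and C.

Resultant of the distributed load: 2.4 × 379 = 909.6 N at 315.5 mm from A.
ΣM about A: C_y·325 − (2.4·379)·315.5 − 163150 − 295300 − 85300 = 0 → C_y = 830728.8/325 = 2556.09 ≈ 2556 N.
ΣF_y = 0: A_y + 2556.09 − 2.4·379 = 0 → A_y = -1646 N.
ΣF_x = 0: no horizontal applied forces, so A_x = 0.

A_x = 0, A_y = -1646 N, C_y = 2556 N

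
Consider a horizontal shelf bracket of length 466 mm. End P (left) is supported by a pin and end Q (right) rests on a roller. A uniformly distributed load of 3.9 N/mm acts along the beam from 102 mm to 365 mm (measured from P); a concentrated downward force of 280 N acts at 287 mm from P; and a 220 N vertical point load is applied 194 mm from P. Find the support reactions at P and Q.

P_x = 0, P_y = 747.7 N, Q_y = 778.0 N

Resultant of the distributed load: 3.9 × 263 = 1025.7 N at 233.5 mm from P.
Taking moments about P: Q_y·466 − (3.9·263)·233.5 − 280·287 − 220·194 = 0 → Q_y = 362540.95/466 = 777.985 ≈ 778.0 N.
ΣF_y = 0: P_y + 777.985 − 3.9·263 − 280 − 220 = 0 → P_y = 747.7 N.
ΣF_x = 0: no horizontal applied forces, so P_x = 0.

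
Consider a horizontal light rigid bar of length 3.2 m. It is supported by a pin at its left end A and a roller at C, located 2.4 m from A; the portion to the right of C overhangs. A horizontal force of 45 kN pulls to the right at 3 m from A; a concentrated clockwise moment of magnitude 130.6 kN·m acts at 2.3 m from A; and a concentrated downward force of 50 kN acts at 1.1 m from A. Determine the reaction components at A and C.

ΣM about A: C_y·2.4 − 130.6 − 50·1.1 = 0 → C_y = 185.6/2.4 = 77.3333 ≈ 77.33 kN.
ΣF_y = 0: A_y + 77.3333 − 50 = 0 → A_y = -27.33 kN.
ΣF_x = 0: A_x + 45 = 0 → A_x = -45.00 kN.

A_x = -45.00 kN, A_y = -27.33 kN, C_y = 77.33 kN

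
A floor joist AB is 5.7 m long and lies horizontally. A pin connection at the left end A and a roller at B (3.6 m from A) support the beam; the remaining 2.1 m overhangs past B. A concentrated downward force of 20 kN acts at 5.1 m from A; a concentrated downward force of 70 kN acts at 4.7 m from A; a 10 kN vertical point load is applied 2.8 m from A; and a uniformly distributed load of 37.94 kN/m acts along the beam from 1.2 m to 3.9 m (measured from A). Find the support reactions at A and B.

Resultant of the distributed load: 37.94 × 2.7 = 102.438 kN at 2.55 m from A.
ΣM about A: B_y·3.6 − 20·5.1 − 70·4.7 − 10·2.8 − (37.94·2.7)·2.55 = 0 → B_y = 720.2169/3.6 = 200.06 ≈ 200.1 kN.
ΣF_y = 0: A_y + 200.06 − 20 − 70 − 10 − 37.94·2.7 = 0 → A_y = 2.378 kN.
ΣF_x = 0: no horizontal applied forces, so A_x = 0.

A_x = 0, A_y = 2.378 kN, B_y = 200.1 kN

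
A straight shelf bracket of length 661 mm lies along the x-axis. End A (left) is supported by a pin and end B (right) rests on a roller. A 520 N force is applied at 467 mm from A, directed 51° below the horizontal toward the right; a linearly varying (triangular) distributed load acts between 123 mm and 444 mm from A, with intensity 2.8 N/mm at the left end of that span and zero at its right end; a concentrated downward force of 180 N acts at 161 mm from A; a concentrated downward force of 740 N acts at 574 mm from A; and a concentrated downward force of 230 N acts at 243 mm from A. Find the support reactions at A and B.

A_x = -327.2 N, A_y = 790.6 N, B_y = 1213 N

Resultant of the triangular load: ½ × 2.8 × 321 = 449.4 N, acting at 230 mm from A (one-third of the span from the peak).
Taking moments about A: B_y·661 − 520·sin51°·467 − (½·2.8·321)·230 − 180·161 − 740·574 − 230·243 = 0 → B_y = 801714/661 = 1212.88 ≈ 1213 N.
ΣF_y = 0: A_y + 1212.88 − 520·sin51° − ½·2.8·321 − 180 − 740 − 230 = 0 → A_y = 790.6 N.
ΣF_x = 0: A_x + 520·cos51° = 0 → A_x = -327.2 N.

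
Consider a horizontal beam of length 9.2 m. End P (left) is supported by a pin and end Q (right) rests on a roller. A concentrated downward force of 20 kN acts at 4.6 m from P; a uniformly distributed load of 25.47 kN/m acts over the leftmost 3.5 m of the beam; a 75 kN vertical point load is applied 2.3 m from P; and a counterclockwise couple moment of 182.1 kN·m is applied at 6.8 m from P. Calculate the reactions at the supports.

Resultant of the distributed load: 25.47 × 3.5 = 89.145 kN at 1.75 m from P.
Moments about P: Q_y·9.2 − 20·4.6 − (25.47·3.5)·1.75 − 75·2.3 + 182.1 = 0 → Q_y = 238.40375/9.2 = 25.9135 ≈ 25.91 kN.
ΣF_y = 0: P_y + 25.9135 − 20 − 25.47·3.5 − 75 = 0 → P_y = 158.2 kN.
ΣF_x = 0: no horizontal applied forces, so P_x = 0.

P_x = 0, P_y = 158.2 kN, Q_y = 25.91 kN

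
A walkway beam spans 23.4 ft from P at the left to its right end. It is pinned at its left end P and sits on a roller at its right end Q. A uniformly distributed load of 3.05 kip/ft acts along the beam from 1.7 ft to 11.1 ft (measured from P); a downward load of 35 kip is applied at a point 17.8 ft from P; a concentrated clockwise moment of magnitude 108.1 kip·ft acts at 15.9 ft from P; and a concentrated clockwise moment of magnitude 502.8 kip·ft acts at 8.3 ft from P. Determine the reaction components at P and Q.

P_x = 0, P_y = 3.098 kip, Q_y = 60.57 kip

Resultant of the distributed load: 3.05 × 9.4 = 28.67 kip at 6.4 ft from P.
Taking moments about P: Q_y·23.4 − (3.05·9.4)·6.4 − 35·17.8 − 108.1 − 502.8 = 0 → Q_y = 1417.388/23.4 = 60.5721 ≈ 60.57 kip.
ΣF_y = 0: P_y + 60.5721 − 3.05·9.4 − 35 = 0 → P_y = 3.098 kip.
ΣF_x = 0: no horizontal applied forces, so P_x = 0.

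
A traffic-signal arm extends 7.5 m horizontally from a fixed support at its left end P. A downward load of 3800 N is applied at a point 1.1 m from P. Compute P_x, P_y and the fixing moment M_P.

P_x = 0, P_y = 3800 N, M_P = 4180 N·m

ΣF_x = 0: P_x = 0.
ΣF_y = 0: P_y − 3800 = 0 → P_y = 3800 N.
ΣM about P: M_P − 3800·1.1 = 0 → M_P = 4180 N·m.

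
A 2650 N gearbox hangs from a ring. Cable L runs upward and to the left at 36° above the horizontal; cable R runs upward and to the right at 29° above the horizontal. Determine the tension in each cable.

T_L = 2557 N, T_R = 2366 N

ΣF_x = 0: −T_L·cos36° + T_R·cos29° = 0 → T_R = 0.924993·T_L.
ΣF_y = 0: T_L·sin36° + T_R·sin29° = 2650.
Substitute: T_L·(0.587785 + 0.924993·0.48481) = 2650 → T_L = 2557.35 ≈ 2557 N.
Then T_R = 0.924993 × 2557.35 = 2366 N.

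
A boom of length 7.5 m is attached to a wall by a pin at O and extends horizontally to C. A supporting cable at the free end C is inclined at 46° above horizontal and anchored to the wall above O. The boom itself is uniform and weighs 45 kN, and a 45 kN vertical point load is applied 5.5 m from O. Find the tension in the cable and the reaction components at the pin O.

T = 77.15 kN, O_x = 53.60 kN, O_y = 34.50 kN

ΣM about O: T·sin46°·7.5 − 45·3.75 − 45·5.5 = 0 → T = 416.25/(7.5·0.71934) = 77.1541 ≈ 77.15 kN.
ΣF_x = 0: O_x − T·cos46° = 0 → O_x = 77.1541 × 0.694658 = 53.60 kN.
ΣF_y = 0: O_y + T·sin46° − 45 − 45 = 0 → O_y = 90 − 77.1541 × 0.71934 = 34.50 kN.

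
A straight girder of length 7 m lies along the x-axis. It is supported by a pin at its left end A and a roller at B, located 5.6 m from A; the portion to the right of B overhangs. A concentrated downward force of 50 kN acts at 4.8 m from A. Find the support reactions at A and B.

A_x = 0, A_y = 7.143 kN, B_y = 42.86 kN

Moments about A: B_y·5.6 − 50·4.8 = 0 → B_y = 240/5.6 = 42.8571 ≈ 42.86 kN.
ΣF_y = 0: A_y + 42.8571 − 50 = 0 → A_y = 7.143 kN.
ΣF_x = 0: no horizontal applied forces, so A_x = 0.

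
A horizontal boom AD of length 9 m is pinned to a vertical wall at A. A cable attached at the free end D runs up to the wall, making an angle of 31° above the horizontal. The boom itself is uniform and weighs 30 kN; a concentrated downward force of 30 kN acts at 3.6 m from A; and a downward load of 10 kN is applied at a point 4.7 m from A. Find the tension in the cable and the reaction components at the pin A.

T = 62.56 kN, A_x = 53.63 kN, A_y = 37.78 kN

ΣM about A: T·sin31°·9 − 30·4.5 − 30·3.6 − 10·4.7 = 0 → T = 290/(9·0.515038) = 62.5628 ≈ 62.56 kN.
ΣF_x = 0: A_x − T·cos31° = 0 → A_x = 62.5628 × 0.857167 = 53.63 kN.
ΣF_y = 0: A_y + T·sin31° − 30 − 30 − 10 = 0 → A_y = 70 − 62.5628 × 0.515038 = 37.78 kN.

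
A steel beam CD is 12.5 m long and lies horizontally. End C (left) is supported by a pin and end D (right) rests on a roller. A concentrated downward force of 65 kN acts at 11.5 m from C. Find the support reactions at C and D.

C_x = 0, C_y = 5.200 kN, D_y = 59.80 kN

Moments about C: D_y·12.5 − 65·11.5 = 0 → D_y = 747.5/12.5 = 59.80 kN.
ΣF_y = 0: C_y + 59.8 − 65 = 0 → C_y = 5.200 kN.
ΣF_x = 0: no horizontal applied forces, so C_x = 0.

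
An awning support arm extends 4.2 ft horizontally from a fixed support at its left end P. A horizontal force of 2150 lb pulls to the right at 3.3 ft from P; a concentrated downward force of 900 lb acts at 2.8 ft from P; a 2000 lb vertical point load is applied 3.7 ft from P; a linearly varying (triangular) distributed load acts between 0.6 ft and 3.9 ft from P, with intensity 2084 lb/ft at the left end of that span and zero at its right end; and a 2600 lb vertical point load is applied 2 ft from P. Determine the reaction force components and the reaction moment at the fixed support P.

Resultant of the triangular load: ½ × 2084 × 3.3 = 3438.6 lb, acting at 1.7 ft from P (one-third of the span from the peak).
ΣF_x = 0: P_x + 2150 = 0 → P_x = -2150 lb.
ΣF_y = 0: P_y − 900 − 2000 − ½·2084·3.3 − 2600 = 0 → P_y = 8939 lb.
ΣM about P: M_P − 900·2.8 − 2000·3.7 − (½·2084·3.3)·1.7 − 2600·2 = 0 → M_P = 20970 lb·ft.

P_x = -2150 lb, P_y = 8939 lb, M_P = 20970 lb·ft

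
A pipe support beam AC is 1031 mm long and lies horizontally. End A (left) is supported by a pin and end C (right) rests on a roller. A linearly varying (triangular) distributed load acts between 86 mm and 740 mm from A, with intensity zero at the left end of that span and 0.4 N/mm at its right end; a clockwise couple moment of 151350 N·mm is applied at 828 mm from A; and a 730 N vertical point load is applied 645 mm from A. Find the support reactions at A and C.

Resultant of the triangular load: ½ × 0.4 × 654 = 130.8 N, acting at 522 mm from A (one-third of the span from the peak).
Moments about A: C_y·1031 − (½·0.4·654)·522 − 151350 − 730·645 = 0 → C_y = 690477.6/1031 = 669.716 ≈ 669.7 N.
ΣF_y = 0: A_y + 669.716 − ½·0.4·654 − 730 = 0 → A_y = 191.1 N.
ΣF_x = 0: no horizontal applied forces, so A_x = 0.

A_x = 0, A_y = 191.1 N, C_y = 669.7 N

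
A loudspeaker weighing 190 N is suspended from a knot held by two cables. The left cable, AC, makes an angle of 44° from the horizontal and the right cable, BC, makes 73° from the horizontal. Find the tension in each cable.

T_AC = 62.35 N, T_BC = 153.4 N

ΣF_x = 0: −T_AC·cos44° + T_BC·cos73° = 0 → T_BC = 2.46036·T_AC.
ΣF_y = 0: T_AC·sin44° + T_BC·sin73° = 190.
Substitute: T_AC·(0.694658 + 2.46036·0.956305) = 190 → T_AC = 62.3459 ≈ 62.35 N.
Then T_BC = 2.46036 × 62.3459 = 153.4 N.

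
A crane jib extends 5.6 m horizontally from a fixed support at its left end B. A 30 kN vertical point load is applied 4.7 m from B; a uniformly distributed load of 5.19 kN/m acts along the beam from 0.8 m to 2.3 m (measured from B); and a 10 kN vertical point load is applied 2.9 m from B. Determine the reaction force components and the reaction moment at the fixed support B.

Resultant of the distributed load: 5.19 × 1.5 = 7.785 kN at 1.55 m from B.
ΣF_x = 0: B_x = 0.
ΣF_y = 0: B_y − 30 − 5.19·1.5 − 10 = 0 → B_y = 47.78 kN.
ΣM about B: M_B − 30·4.7 − (5.19·1.5)·1.55 − 10·2.9 = 0 → M_B = 182.1 kN·m.

B_x = 0, B_y = 47.78 kN, M_B = 182.1 kN·m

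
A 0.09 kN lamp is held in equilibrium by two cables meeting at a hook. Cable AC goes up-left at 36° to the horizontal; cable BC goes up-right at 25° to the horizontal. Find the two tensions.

T_AC = 0.09326 kN, T_BC = 0.08325 kN

ΣF_x = 0: −T_AC·cos36° + T_BC·cos25° = 0 → T_BC = 0.892651·T_AC.
ΣF_y = 0: T_AC·sin36° + T_BC·sin25° = 0.09.
Substitute: T_AC·(0.587785 + 0.892651·0.422618) = 0.09 → T_AC = 0.0932608 ≈ 0.09326 kN.
Then T_BC = 0.892651 × 0.0932608 = 0.08325 kN.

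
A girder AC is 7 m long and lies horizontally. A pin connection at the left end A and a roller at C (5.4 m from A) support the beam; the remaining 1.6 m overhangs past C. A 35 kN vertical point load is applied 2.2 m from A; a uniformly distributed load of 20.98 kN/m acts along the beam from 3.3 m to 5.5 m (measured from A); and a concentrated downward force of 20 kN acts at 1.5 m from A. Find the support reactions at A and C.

Resultant of the distributed load: 20.98 × 2.2 = 46.156 kN at 4.4 m from A.
Moments about A: C_y·5.4 − 35·2.2 − (20.98·2.2)·4.4 − 20·1.5 = 0 → C_y = 310.0864/5.4 = 57.4234 ≈ 57.42 kN.
ΣF_y = 0: A_y + 57.4234 − 35 − 20.98·2.2 − 20 = 0 → A_y = 43.73 kN.
ΣF_x = 0: no horizontal applied forces, so A_x = 0.

A_x = 0, A_y = 43.73 kN, C_y = 57.42 kN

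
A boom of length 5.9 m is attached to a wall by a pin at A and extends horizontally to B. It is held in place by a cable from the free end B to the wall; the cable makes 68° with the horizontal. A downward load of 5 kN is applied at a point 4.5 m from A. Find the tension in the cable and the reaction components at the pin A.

ΣM about A: T·sin68°·5.9 − 5·4.5 = 0 → T = 22.5/(5.9·0.927184) = 4.11306 ≈ 4.113 kN.
ΣF_x = 0: A_x − T·cos68° = 0 → A_x = 4.11306 × 0.374607 = 1.541 kN.
ΣF_y = 0: A_y + T·sin68° − 5 = 0 → A_y = 5 − 4.11306 × 0.927184 = 1.186 kN.

T = 4.113 kN, A_x = 1.541 kN, A_y = 1.186 kN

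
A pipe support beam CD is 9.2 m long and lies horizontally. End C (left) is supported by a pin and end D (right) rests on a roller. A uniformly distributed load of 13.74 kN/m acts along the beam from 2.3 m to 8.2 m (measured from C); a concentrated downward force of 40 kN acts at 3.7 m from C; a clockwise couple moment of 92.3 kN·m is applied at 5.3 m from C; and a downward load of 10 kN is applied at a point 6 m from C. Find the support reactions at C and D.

C_x = 0, C_y = 52.16 kN, D_y = 78.90 kN

Resultant of the distributed load: 13.74 × 5.9 = 81.066 kN at 5.25 m from C.
ΣM about C: D_y·9.2 − (13.74·5.9)·5.25 − 40·3.7 − 92.3 − 10·6 = 0 → D_y = 725.8965/9.2 = 78.9018 ≈ 78.90 kN.
ΣF_y = 0: C_y + 78.9018 − 13.74·5.9 − 40 − 10 = 0 → C_y = 52.16 kN.
ΣF_x = 0: no horizontal applied forces, so C_x = 0.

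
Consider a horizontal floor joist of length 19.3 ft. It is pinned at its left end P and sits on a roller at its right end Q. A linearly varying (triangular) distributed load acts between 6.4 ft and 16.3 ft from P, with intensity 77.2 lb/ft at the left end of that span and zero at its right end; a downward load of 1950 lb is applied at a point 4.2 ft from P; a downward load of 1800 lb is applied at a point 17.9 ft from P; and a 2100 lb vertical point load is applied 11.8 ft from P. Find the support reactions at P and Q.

Resultant of the triangular load: ½ × 77.2 × 9.9 = 382.14 lb, acting at 9.7 ft from P (one-third of the span from the peak).
Taking moments about P: Q_y·19.3 − (½·77.2·9.9)·9.7 − 1950·4.2 − 1800·17.9 − 2100·11.8 = 0 → Q_y = 68896.758/19.3 = 3569.78 ≈ 3570 lb.
ΣF_y = 0: P_y + 3569.78 − ½·77.2·9.9 − 1950 − 1800 − 2100 = 0 → P_y = 2662 lb.
ΣF_x = 0: no horizontal applied forces, so P_x = 0.

P_x = 0, P_y = 2662 lb, Q_y = 3570 lb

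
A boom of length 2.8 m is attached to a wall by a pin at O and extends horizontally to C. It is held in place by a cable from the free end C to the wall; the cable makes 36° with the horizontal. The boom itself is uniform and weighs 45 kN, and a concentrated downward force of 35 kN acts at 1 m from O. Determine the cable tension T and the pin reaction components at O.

ΣM about O: T·sin36°·2.8 − 45·1.4 − 35·1 = 0 → T = 98/(2.8·0.587785) = 59.5456 ≈ 59.55 kN.
ΣF_x = 0: O_x − T·cos36° = 0 → O_x = 59.5456 × 0.809017 = 48.17 kN.
ΣF_y = 0: O_y + T·sin36° − 45 − 35 = 0 → O_y = 80 − 59.5456 × 0.587785 = 45.00 kN.

T = 59.55 kN, O_x = 48.17 kN, O_y = 45.00 kN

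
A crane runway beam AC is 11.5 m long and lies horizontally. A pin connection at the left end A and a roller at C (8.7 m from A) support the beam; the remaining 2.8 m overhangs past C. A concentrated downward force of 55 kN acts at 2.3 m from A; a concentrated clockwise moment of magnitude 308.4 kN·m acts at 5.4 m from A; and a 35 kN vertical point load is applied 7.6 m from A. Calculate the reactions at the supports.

A_x = 0, A_y = 9.437 kN, C_y = 80.56 kN

Taking moments about A: C_y·8.7 − 55·2.3 − 308.4 − 35·7.6 = 0 → C_y = 700.9/8.7 = 80.5632 ≈ 80.56 kN.
ΣF_y = 0: A_y + 80.5632 − 55 − 35 = 0 → A_y = 9.437 kN.
ΣF_x = 0: no horizontal applied forces, so A_x = 0.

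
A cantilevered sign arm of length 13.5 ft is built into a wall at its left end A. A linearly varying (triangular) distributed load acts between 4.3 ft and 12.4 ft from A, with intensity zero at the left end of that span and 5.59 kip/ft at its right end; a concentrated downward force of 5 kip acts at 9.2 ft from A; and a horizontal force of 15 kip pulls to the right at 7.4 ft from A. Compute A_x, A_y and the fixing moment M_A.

A_x = -15.00 kip, A_y = 27.64 kip, M_A = 265.6 kip·ft

Resultant of the triangular load: ½ × 5.59 × 8.1 = 22.6395 kip, acting at 9.7 ft from A (one-third of the span from the peak).
ΣF_x = 0: A_x + 15 = 0 → A_x = -15.00 kip.
ΣF_y = 0: A_y − ½·5.59·8.1 − 5 = 0 → A_y = 27.64 kip.
ΣM about A: M_A − (½·5.59·8.1)·9.7 − 5·9.2 = 0 → M_A = 265.6 kip·ft.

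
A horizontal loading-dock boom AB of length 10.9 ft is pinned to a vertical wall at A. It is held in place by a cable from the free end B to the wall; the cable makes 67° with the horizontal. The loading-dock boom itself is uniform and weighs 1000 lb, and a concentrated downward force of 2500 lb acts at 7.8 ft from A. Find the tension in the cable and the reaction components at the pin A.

T = 2487 lb, A_x = 971.6 lb, A_y = 1211 lb

ΣM about A: T·sin67°·10.9 − 1000·5.45 − 2500·7.8 = 0 → T = 24950/(10.9·0.920505) = 2486.67 ≈ 2487 lb.
ΣF_x = 0: A_x − T·cos67° = 0 → A_x = 2486.67 × 0.390731 = 971.6 lb.
ΣF_y = 0: A_y + T·sin67° − 1000 − 2500 = 0 → A_y = 3500 − 2486.67 × 0.920505 = 1211 lb.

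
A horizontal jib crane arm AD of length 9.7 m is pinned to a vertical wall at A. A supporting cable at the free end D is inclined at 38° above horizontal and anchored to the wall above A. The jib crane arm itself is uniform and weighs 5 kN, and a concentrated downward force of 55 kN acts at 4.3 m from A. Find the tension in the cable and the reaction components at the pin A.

T = 43.66 kN, A_x = 34.41 kN, A_y = 33.12 kN

ΣM about A: T·sin38°·9.7 − 5·4.85 − 55·4.3 = 0 → T = 260.75/(9.7·0.615661) = 43.6627 ≈ 43.66 kN.
ΣF_x = 0: A_x − T·cos38° = 0 → A_x = 43.6627 × 0.788011 = 34.41 kN.
ΣF_y = 0: A_y + T·sin38° − 5 − 55 = 0 → A_y = 60 − 43.6627 × 0.615661 = 33.12 kN.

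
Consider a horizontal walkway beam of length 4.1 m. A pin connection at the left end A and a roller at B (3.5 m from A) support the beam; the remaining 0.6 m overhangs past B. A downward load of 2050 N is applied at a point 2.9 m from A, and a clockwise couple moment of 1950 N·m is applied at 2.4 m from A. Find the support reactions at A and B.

ΣM about A: B_y·3.5 − 2050·2.9 − 1950 = 0 → B_y = 7895/3.5 = 2255.71 ≈ 2256 N.
ΣF_y = 0: A_y + 2255.71 − 2050 = 0 → A_y = -205.7 N.
ΣF_x = 0: no horizontal applied forces, so A_x = 0.

A_x = 0, A_y = -205.7 N, B_y = 2256 N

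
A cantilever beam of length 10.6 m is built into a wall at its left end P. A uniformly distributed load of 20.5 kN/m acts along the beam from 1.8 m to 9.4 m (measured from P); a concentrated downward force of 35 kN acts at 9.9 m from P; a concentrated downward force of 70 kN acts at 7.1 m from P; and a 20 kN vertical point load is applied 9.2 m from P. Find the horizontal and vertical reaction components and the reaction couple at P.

Resultant of the distributed load: 20.5 × 7.6 = 155.8 kN at 5.6 m from P.
ΣF_x = 0: P_x = 0.
ΣF_y = 0: P_y − 20.5·7.6 − 35 − 70 − 20 = 0 → P_y = 280.8 kN.
ΣM about P: M_P − (20.5·7.6)·5.6 − 35·9.9 − 70·7.1 − 20·9.2 = 0 → M_P = 1900 kN·m.

P_x = 0, P_y = 280.8 kN, M_P = 1900 kN·m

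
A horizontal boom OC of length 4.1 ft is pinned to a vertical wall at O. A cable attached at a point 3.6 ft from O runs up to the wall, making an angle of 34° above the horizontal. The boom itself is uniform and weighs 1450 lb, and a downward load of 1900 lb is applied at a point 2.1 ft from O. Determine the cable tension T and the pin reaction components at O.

T = 3459 lb, O_x = 2867 lb, O_y = 1416 lb

ΣM about O: T·sin34°·3.6 − 1450·2.05 − 1900·2.1 = 0 → T = 6962.5/(3.6·0.559193) = 3458.61 ≈ 3459 lb.
ΣF_x = 0: O_x − T·cos34° = 0 → O_x = 3458.61 × 0.829038 = 2867 lb.
ΣF_y = 0: O_y + T·sin34° − 1450 − 1900 = 0 → O_y = 3350 − 3458.61 × 0.559193 = 1416 lb.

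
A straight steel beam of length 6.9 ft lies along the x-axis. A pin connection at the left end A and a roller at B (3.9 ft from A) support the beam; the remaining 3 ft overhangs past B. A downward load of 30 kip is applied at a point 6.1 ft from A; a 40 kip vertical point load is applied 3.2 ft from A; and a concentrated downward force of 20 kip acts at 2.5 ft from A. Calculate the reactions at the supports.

Taking moments about A: B_y·3.9 − 30·6.1 − 40·3.2 − 20·2.5 = 0 → B_y = 361/3.9 = 92.5641 ≈ 92.56 kip.
ΣF_y = 0: A_y + 92.5641 − 30 − 40 − 20 = 0 → A_y = -2.564 kip.
ΣF_x = 0: no horizontal applied forces, so A_x = 0.

A_x = 0, A_y = -2.564 kip, B_y = 92.56 kip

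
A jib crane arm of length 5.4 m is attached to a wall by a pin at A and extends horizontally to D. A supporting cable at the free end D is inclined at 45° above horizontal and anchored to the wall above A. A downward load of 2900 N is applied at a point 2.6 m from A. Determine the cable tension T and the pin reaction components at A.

ΣM about A: T·sin45°·5.4 − 2900·2.6 = 0 → T = 7540/(5.4·0.707107) = 1974.66 ≈ 1975 N.
ΣF_x = 0: A_x − T·cos45° = 0 → A_x = 1974.66 × 0.707107 = 1396 N.
ΣF_y = 0: A_y + T·sin45° − 2900 = 0 → A_y = 2900 − 1974.66 × 0.707107 = 1504 N.

T = 1975 N, A_x = 1396 N, A_y = 1504 N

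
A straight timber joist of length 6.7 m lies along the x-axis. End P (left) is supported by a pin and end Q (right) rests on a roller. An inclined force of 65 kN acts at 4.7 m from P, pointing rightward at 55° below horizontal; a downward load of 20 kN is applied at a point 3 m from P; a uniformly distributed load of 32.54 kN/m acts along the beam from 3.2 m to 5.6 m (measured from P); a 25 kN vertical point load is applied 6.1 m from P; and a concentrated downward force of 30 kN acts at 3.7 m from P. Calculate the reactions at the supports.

Resultant of the distributed load: 32.54 × 2.4 = 78.096 kN at 4.4 m from P.
Taking moments about P: Q_y·6.7 − 65·sin55°·4.7 − 20·3 − (32.54·2.4)·4.4 − 25·6.1 − 30·3.7 = 0 → Q_y = 917.373/6.7 = 136.921 ≈ 136.9 kN.
ΣF_y = 0: P_y + 136.921 − 65·sin55° − 20 − 32.54·2.4 − 25 − 30 = 0 → P_y = 69.42 kN.
ΣF_x = 0: P_x + 65·cos55° = 0 → P_x = -37.28 kN.

P_x = -37.28 kN, P_y = 69.42 kN, Q_y = 136.9 kN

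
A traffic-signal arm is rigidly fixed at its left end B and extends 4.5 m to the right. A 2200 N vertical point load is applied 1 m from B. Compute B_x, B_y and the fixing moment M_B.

B_x = 0, B_y = 2200 N, M_B = 2200 N·m

ΣF_x = 0: B_x = 0.
ΣF_y = 0: B_y − 2200 = 0 → B_y = 2200 N.
ΣM about B: M_B − 2200·1 = 0 → M_B = 2200 N·m.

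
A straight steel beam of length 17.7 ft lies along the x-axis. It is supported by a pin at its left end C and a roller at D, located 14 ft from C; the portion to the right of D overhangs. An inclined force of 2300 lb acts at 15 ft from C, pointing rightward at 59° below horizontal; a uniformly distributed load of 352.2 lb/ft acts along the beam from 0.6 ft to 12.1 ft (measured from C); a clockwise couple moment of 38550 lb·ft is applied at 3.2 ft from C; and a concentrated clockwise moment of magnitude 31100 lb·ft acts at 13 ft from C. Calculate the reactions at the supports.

Resultant of the distributed load: 352.2 × 11.5 = 4050.3 lb at 6.35 ft from C.
ΣM about C: D_y·14 − 2300·sin59°·15 − (352.2·11.5)·6.35 − 38550 − 31100 = 0 → D_y = 124942/14 = 8924.43 ≈ 8924 lb.
ΣF_y = 0: C_y + 8924.43 − 2300·sin59° − 352.2·11.5 = 0 → C_y = -2903 lb.
ΣF_x = 0: C_x + 2300·cos59° = 0 → C_x = -1185 lb.

C_x = -1185 lb, C_y = -2903 lb, D_y = 8924 lb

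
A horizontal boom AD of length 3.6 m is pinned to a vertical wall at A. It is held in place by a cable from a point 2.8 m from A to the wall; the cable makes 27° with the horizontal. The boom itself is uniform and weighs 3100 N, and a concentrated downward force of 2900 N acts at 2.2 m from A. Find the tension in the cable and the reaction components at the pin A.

T = 9409 N, A_x = 8383 N, A_y = 1729 N

ΣM about A: T·sin27°·2.8 − 3100·1.8 − 2900·2.2 = 0 → T = 11960/(2.8·0.45399) = 9408.64 ≈ 9409 N.
ΣF_x = 0: A_x − T·cos27° = 0 → A_x = 9408.64 × 0.891007 = 8383 N.
ΣF_y = 0: A_y + T·sin27° − 3100 − 2900 = 0 → A_y = 6000 − 9408.64 × 0.45399 = 1729 N.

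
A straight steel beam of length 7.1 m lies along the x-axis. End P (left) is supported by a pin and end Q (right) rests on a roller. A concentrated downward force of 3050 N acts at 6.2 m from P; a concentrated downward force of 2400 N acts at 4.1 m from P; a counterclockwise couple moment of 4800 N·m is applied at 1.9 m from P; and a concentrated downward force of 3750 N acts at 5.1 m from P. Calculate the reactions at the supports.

ΣM about P: Q_y·7.1 − 3050·6.2 − 2400·4.1 + 4800 − 3750·5.1 = 0 → Q_y = 43075/7.1 = 6066.9 ≈ 6067 N.
ΣF_y = 0: P_y + 6066.9 − 3050 − 2400 − 3750 = 0 → P_y = 3133 N.
ΣF_x = 0: no horizontal applied forces, so P_x = 0.

P_x = 0, P_y = 3133 N, Q_y = 6067 N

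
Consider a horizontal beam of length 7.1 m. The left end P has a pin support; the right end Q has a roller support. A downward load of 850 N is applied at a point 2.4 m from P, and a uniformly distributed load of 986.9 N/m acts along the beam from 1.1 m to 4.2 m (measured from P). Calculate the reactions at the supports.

Resultant of the distributed load: 986.9 × 3.1 = 3059.39 N at 2.65 m from P.
Moments about P: Q_y·7.1 − 850·2.4 − (986.9·3.1)·2.65 = 0 → Q_y = 10147.3835/7.1 = 1429.21 ≈ 1429 N.
ΣF_y = 0: P_y + 1429.21 − 850 − 986.9·3.1 = 0 → P_y = 2480 N.
ΣF_x = 0: no horizontal applied forces, so P_x = 0.

P_x = 0, P_y = 2480 N, Q_y = 1429 N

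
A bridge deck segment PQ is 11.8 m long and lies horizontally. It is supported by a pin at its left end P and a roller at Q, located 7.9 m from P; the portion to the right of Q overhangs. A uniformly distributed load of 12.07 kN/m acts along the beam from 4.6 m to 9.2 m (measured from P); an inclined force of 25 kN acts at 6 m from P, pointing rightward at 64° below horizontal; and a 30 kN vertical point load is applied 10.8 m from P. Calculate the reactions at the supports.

Resultant of the distributed load: 12.07 × 4.6 = 55.522 kN at 6.9 m from P.
Taking moments about P: Q_y·7.9 − (12.07·4.6)·6.9 − 25·sin64°·6 − 30·10.8 = 0 → Q_y = 841.921/7.9 = 106.572 ≈ 106.6 kN.
ΣF_y = 0: P_y + 106.572 − 12.07·4.6 − 25·sin64° − 30 = 0 → P_y = 1.420 kN.
ΣF_x = 0: P_x + 25·cos64° = 0 → P_x = -10.96 kN.

P_x = -10.96 kN, P_y = 1.420 kN, Q_y = 106.6 kN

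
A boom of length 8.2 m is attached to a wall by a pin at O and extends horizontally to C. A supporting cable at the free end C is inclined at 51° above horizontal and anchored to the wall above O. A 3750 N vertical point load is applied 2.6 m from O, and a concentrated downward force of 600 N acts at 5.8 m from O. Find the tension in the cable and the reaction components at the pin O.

T = 2076 N, O_x = 1307 N, O_y = 2737 N

ΣM about O: T·sin51°·8.2 − 3750·2.6 − 600·5.8 = 0 → T = 13230/(8.2·0.777146) = 2076.08 ≈ 2076 N.
ΣF_x = 0: O_x − T·cos51° = 0 → O_x = 2076.08 × 0.62932 = 1307 N.
ΣF_y = 0: O_y + T·sin51° − 3750 − 600 = 0 → O_y = 4350 − 2076.08 × 0.777146 = 2737 N.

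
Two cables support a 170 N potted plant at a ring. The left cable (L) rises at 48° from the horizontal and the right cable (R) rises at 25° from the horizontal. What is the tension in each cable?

T_L = 161.1 N, T_R = 118.9 N

ΣF_x = 0: −T_L·cos48° + T_R·cos25° = 0 → T_R = 0.738304·T_L.
ΣF_y = 0: T_L·sin48° + T_R·sin25° = 170.
Substitute: T_L·(0.743145 + 0.738304·0.422618) = 170 → T_L = 161.112 ≈ 161.1 N.
Then T_R = 0.738304 × 161.112 = 118.9 N.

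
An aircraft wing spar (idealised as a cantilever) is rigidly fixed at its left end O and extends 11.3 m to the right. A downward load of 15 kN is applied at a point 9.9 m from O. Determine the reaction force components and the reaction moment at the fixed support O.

O_x = 0, O_y = 15.00 kN, M_O = 148.5 kN·m

ΣF_x = 0: O_x = 0.
ΣF_y = 0: O_y − 15 = 0 → O_y = 15.00 kN.
ΣM about O: M_O − 15·9.9 = 0 → M_O = 148.5 kN·m.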